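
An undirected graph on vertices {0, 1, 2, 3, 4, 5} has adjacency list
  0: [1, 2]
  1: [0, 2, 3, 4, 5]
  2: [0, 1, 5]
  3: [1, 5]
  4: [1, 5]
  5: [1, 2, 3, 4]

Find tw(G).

2

A width-2 tree decomposition is:
Bags: B1 = {1, 2, 5}  B2 = {0, 1, 2}  B3 = {1, 3, 5}  B4 = {1, 4, 5}
Tree: B1–B2, B1–B3, B1–B4
Each bag holds 3 vertices, so the decomposition has width 2, which upper-bounds the treewidth. For the lower bound, the 3 vertices {0, 1, 2} are pairwise adjacent, and any tree decomposition puts a clique entirely inside one bag — forcing width ≥ 2. Hence tw(G) = 2 exactly.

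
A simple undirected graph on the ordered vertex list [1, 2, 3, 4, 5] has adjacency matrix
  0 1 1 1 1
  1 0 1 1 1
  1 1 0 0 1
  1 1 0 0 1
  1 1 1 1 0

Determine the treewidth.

A width-3 tree decomposition is:
Bags: B1 = {1, 2, 4, 5}  B2 = {1, 2, 3, 5}
Tree: B1–B2
The largest bag has 4 vertices, giving width 3; this decomposition certifies tw(G) ≤ 3. On the other hand G contains the 4-clique {1, 2, 3, 5}. A clique must lie in a single bag of any decomposition, so no decomposition can have width below 3. The upper and lower bounds meet at 3, so that is the treewidth.

3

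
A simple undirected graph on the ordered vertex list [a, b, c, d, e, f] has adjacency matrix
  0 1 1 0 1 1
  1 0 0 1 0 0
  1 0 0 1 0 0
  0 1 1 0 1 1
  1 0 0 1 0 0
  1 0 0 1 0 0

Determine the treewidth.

2

A width-2 tree decomposition is:
Bags: B1 = {a, c, d}  B2 = {a, d, f}  B3 = {a, b, d}  B4 = {a, d, e}
Tree: B1–B2, B2–B3, B3–B4
The largest bag has 3 vertices, giving width 2; this decomposition certifies tw(G) ≤ 2. For the lower bound, G contains the cycle c–a–f–d–c, so G is not a forest; only forests have treewidth ≤ 1, hence tw(G) ≥ 2. Hence tw(G) = 2 exactly.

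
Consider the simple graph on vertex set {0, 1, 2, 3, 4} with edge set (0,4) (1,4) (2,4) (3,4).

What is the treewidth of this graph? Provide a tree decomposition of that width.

Treewidth 1.
One such decomposition:
Bags: B1 = {1, 4}  B2 = {0, 4}  B3 = {3, 4}  B4 = {2, 4}
Tree: B1–B2, B2–B3, B3–B4

The largest bag has 2 vertices, giving width 1; this decomposition certifies tw(G) ≤ 1. G has an edge, so its treewidth is at least 1. Hence tw(G) = 1 exactly.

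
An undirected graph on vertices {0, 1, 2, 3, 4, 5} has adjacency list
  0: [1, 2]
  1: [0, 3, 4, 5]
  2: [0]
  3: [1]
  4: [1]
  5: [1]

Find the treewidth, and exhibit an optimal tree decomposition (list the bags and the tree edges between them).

Each bag holds 2 vertices, so the decomposition has width 1, which upper-bounds the treewidth. Any graph with an edge has treewidth ≥ 1, and G has the edge 1–0. Combining the bounds, tw(G) = 1.

Treewidth 1.
One such decomposition:
Bags: B1 = {0, 1}  B2 = {1, 3}  B3 = {0, 2}  B4 = {1, 5}  B5 = {1, 4}
Tree: B1–B2, B1–B3, B2–B4, B1–B5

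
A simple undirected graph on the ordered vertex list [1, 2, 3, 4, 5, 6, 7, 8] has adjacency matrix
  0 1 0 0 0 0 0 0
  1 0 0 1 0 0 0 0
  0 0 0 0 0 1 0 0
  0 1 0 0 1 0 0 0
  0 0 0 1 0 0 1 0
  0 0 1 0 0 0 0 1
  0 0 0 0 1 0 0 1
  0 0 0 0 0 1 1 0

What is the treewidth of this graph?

1

A width-1 tree decomposition is:
Bags: B1 = {1, 2}  B2 = {2, 4}  B3 = {4, 5}  B4 = {5, 7}  B5 = {7, 8}  B6 = {6, 8}  B7 = {3, 6}
Tree: B1–B2, B2–B3, B3–B4, B4–B5, B5–B6, B6–B7
The largest bag has 2 vertices, giving width 1; this decomposition certifies tw(G) ≤ 1. Any graph with an edge has treewidth ≥ 1, and G has the edge 1–2. Combining the bounds, tw(G) = 1.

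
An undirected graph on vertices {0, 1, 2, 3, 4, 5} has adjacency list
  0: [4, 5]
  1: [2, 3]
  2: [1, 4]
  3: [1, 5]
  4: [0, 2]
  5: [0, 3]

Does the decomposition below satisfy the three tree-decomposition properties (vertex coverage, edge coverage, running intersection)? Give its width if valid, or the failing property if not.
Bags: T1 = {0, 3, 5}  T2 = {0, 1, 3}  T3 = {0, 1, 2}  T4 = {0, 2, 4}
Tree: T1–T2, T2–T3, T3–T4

Yes; width 2.

Checking the three conditions: (i) the bags cover all of {0, 1, 2, 3, 4, 5}; (ii) for each edge, some bag contains both endpoints; (iii) the bags containing any fixed vertex form a subtree. All hold, so the decomposition is valid with width 3 − 1 = 2.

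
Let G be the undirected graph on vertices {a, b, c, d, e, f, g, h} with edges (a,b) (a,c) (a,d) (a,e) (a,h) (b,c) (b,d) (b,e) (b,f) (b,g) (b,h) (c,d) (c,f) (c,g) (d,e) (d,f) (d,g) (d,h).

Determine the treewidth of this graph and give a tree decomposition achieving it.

Treewidth 3.
Bags: B1 = {a, b, d, e}  B2 = {a, b, c, d}  B3 = {b, c, d, f}  B4 = {a, b, d, h}  B5 = {b, c, d, g}
Tree: B1–B2, B2–B3, B1–B4, B2–B5

Every bag has size at most 4, so the width is 4 − 1 = 3 and tw(G) ≤ 3. On the other hand G contains the 4-clique {a, b, d, e}. A clique must lie in a single bag of any decomposition, so no decomposition can have width below 3. Hence tw(G) = 3 exactly.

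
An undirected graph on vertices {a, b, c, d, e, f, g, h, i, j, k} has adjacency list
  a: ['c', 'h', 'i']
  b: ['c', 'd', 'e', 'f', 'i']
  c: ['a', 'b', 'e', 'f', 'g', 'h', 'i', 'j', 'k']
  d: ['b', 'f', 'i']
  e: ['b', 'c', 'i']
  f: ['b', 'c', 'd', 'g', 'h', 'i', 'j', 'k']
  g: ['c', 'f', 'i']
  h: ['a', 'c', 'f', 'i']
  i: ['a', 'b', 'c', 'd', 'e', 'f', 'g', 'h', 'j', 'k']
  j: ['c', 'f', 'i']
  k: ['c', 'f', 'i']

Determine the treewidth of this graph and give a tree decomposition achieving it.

Treewidth 3.
One such decomposition:
Bags: B1 = {c, f, h, i}  B2 = {a, c, h, i}  B3 = {c, f, g, i}  B4 = {b, c, f, i}  B5 = {c, f, i, j}  B6 = {b, c, e, i}  B7 = {c, f, i, k}  B8 = {b, d, f, i}
Tree: B1–B2, B1–B3, B3–B4, B1–B5, B4–B6, B5–B7, B4–B8

Every bag has size at most 4, so the width is 4 − 1 = 3 and tw(G) ≤ 3. Conversely, {b, d, f, i} is a clique of size 4, and the vertices of any clique must share a bag in every tree decomposition; so some bag has ≥ 4 vertices and tw(G) ≥ 3. The upper and lower bounds meet at 3, so that is the treewidth.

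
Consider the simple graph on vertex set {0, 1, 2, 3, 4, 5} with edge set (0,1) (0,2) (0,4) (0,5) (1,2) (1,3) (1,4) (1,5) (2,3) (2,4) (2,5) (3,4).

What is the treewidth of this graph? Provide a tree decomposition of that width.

Every bag has size at most 4, so the width is 4 − 1 = 3 and tw(G) ≤ 3. For the lower bound, the 4 vertices {0, 1, 2, 4} are pairwise adjacent, and any tree decomposition puts a clique entirely inside one bag — forcing width ≥ 3. The upper and lower bounds meet at 3, so that is the treewidth.

Treewidth 3.
Bags: B1 = {0, 1, 2, 5}  B2 = {0, 1, 2, 4}  B3 = {1, 2, 3, 4}
Tree: B1–B2, B2–B3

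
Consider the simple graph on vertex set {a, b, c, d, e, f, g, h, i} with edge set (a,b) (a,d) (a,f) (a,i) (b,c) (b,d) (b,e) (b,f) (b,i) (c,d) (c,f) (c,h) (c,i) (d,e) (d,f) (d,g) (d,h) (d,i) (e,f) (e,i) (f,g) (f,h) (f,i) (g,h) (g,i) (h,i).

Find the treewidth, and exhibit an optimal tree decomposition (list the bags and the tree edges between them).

Treewidth 4.
One optimal decomposition is:
Bags: B1 = {b, c, d, f, i}  B2 = {c, d, f, h, i}  B3 = {a, b, d, f, i}  B4 = {b, d, e, f, i}  B5 = {d, f, g, h, i}
Tree: B1–B2, B1–B3, B3–B4, B2–B5

The largest bag has 5 vertices, giving width 4; this decomposition certifies tw(G) ≤ 4. Conversely, {d, f, g, h, i} is a clique of size 5, and the vertices of any clique must share a bag in every tree decomposition; so some bag has ≥ 5 vertices and tw(G) ≥ 4. The upper and lower bounds meet at 4, so that is the treewidth.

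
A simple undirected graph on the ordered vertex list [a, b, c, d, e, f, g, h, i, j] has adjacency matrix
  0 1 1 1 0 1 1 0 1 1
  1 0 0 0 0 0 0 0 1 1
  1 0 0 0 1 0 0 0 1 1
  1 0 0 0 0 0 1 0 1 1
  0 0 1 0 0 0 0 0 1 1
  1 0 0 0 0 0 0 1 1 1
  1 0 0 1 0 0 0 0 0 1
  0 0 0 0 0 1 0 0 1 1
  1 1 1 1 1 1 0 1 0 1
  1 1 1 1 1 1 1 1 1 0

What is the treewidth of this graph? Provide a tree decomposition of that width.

Treewidth 3.
Bags: B1 = {a, f, i, j}  B2 = {a, d, i, j}  B3 = {a, b, i, j}  B4 = {a, c, i, j}  B5 = {c, e, i, j}  B6 = {f, h, i, j}  B7 = {a, d, g, j}
Tree: B1–B2, B1–B3, B2–B4, B4–B5, B1–B6, B2–B7

The largest bag has 4 vertices, giving width 3; this decomposition certifies tw(G) ≤ 3. For the lower bound, the 4 vertices {a, d, g, j} are pairwise adjacent, and any tree decomposition puts a clique entirely inside one bag — forcing width ≥ 3. Hence tw(G) = 3 exactly.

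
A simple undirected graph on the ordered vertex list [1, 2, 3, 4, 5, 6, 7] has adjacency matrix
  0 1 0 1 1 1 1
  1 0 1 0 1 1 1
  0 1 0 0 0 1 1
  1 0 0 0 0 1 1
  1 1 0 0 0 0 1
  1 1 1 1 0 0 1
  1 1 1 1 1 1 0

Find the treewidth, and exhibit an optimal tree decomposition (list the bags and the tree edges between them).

Treewidth 3.
One optimal decomposition is:
Bags: B1 = {1, 2, 6, 7}  B2 = {1, 4, 6, 7}  B3 = {1, 2, 5, 7}  B4 = {2, 3, 6, 7}
Tree: B1–B2, B1–B3, B1–B4

Every bag has size at most 4, so the width is 4 − 1 = 3 and tw(G) ≤ 3. On the other hand G contains the 4-clique {1, 2, 5, 7}. A clique must lie in a single bag of any decomposition, so no decomposition can have width below 3. Combining the bounds, tw(G) = 3.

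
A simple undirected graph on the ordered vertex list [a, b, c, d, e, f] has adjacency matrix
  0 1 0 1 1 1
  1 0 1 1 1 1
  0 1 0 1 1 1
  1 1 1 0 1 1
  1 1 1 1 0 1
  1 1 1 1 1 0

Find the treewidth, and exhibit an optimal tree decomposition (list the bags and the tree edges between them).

Treewidth 4.
One such decomposition:
Bags: B1 = {b, c, d, e, f}  B2 = {a, b, d, e, f}
Tree: B1–B2

The largest bag has 5 vertices, giving width 4; this decomposition certifies tw(G) ≤ 4. For the lower bound, the 5 vertices {b, c, d, e, f} are pairwise adjacent, and any tree decomposition puts a clique entirely inside one bag — forcing width ≥ 4. Combining the bounds, tw(G) = 4.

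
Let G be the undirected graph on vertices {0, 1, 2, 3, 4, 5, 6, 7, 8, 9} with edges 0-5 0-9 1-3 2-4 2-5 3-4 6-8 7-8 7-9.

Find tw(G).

1

A width-1 tree decomposition is:
Bags: B1 = {1, 3}  B2 = {3, 4}  B3 = {2, 4}  B4 = {2, 5}  B5 = {0, 5}  B6 = {0, 9}  B7 = {7, 9}  B8 = {7, 8}  B9 = {6, 8}
Tree: B1–B2, B2–B3, B3–B4, B4–B5, B5–B6, B6–B7, B7–B8, B8–B9
Each bag holds 2 vertices, so the decomposition has width 1, which upper-bounds the treewidth. Since G has at least one edge (e.g. 1–3), it is not an edgeless graph, so tw(G) ≥ 1. Combining the bounds, tw(G) = 1.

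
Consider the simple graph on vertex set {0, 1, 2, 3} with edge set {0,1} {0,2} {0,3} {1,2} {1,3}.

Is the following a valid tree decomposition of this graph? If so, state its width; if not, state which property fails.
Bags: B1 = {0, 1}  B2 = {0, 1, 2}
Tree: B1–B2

No — vertex 3 appears in no bag.

A tree decomposition must satisfy three properties: every vertex lies in some bag; for every edge, both endpoints lie together in some bag; and for every vertex, the bags containing it form a connected subtree. Here vertex 3 appears in no bag, so the decomposition is invalid.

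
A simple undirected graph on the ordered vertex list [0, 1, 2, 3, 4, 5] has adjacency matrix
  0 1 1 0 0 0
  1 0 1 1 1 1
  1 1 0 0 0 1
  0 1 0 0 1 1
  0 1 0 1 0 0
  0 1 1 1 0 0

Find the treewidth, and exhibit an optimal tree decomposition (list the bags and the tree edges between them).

Every bag has size at most 3, so the width is 3 − 1 = 2 and tw(G) ≤ 2. On the other hand G contains the 3-clique {0, 1, 2}. A clique must lie in a single bag of any decomposition, so no decomposition can have width below 2. Therefore the treewidth is 2.

Treewidth 2.
One such decomposition:
Bags: B1 = {1, 2, 5}  B2 = {1, 3, 5}  B3 = {1, 3, 4}  B4 = {0, 1, 2}
Tree: B1–B2, B2–B3, B1–B4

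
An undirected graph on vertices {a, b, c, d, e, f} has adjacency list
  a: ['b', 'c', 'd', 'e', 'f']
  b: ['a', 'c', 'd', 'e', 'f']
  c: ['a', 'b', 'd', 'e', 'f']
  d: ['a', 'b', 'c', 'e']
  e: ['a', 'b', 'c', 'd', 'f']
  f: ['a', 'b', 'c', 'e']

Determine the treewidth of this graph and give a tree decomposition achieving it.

Treewidth 4.
One optimal decomposition is:
Bags: B1 = {a, b, c, d, e}  B2 = {a, b, c, e, f}
Tree: B1–B2

The largest bag has 5 vertices, giving width 4; this decomposition certifies tw(G) ≤ 4. On the other hand G contains the 5-clique {a, b, c, d, e}. A clique must lie in a single bag of any decomposition, so no decomposition can have width below 4. The upper and lower bounds meet at 4, so that is the treewidth.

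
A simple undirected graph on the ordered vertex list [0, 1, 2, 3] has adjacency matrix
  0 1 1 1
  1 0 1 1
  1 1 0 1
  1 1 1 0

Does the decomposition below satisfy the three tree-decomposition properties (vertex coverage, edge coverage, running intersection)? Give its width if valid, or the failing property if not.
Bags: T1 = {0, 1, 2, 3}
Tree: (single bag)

Checking the three conditions: (i) the bags cover all of {0, 1, 2, 3}; (ii) for each edge, some bag contains both endpoints; (iii) the bags containing any fixed vertex form a subtree. All hold, so the decomposition is valid with width 4 − 1 = 3.

Yes; width 3.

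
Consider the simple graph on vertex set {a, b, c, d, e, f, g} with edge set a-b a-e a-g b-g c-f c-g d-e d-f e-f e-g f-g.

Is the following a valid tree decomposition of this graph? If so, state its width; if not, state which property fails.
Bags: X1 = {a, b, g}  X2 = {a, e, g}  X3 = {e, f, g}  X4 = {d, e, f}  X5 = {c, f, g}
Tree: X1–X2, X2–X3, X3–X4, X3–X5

Checking the three conditions: (i) the bags cover all of {a, b, c, d, e, f, g}; (ii) for each edge, some bag contains both endpoints; (iii) the bags containing any fixed vertex form a subtree. All hold, so the decomposition is valid with width 3 − 1 = 2.

Yes; width 2.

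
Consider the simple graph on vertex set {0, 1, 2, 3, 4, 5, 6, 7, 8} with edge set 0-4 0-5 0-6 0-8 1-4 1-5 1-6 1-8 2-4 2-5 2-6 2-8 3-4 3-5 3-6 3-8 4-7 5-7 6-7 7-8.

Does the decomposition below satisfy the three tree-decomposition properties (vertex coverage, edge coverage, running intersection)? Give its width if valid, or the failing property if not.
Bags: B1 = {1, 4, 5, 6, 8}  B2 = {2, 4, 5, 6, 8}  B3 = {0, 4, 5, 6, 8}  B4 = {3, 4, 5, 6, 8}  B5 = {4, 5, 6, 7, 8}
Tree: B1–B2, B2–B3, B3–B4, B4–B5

Every vertex of G appears in some bag (union = {0, 1, 2, 3, 4, 5, 6, 7, 8}); every edge is covered by a bag; and for each vertex v the set of bags containing v is connected in the bag tree. The decomposition is therefore valid. The largest bag has 5 vertices, so the width is 4.

Yes; width 4.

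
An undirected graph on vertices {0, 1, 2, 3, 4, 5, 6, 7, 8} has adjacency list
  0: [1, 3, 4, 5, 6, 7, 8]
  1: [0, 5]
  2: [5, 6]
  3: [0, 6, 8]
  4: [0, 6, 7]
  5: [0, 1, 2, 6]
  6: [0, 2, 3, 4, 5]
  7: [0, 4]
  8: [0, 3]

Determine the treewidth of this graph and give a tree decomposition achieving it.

Treewidth 2.
Bags: B1 = {0, 4, 6}  B2 = {0, 5, 6}  B3 = {0, 4, 7}  B4 = {0, 3, 6}  B5 = {2, 5, 6}  B6 = {0, 1, 5}  B7 = {0, 3, 8}
Tree: B1–B2, B1–B3, B2–B4, B2–B5, B2–B6, B4–B7

Every bag has size at most 3, so the width is 3 − 1 = 2 and tw(G) ≤ 2. For the lower bound, the 3 vertices {0, 3, 8} are pairwise adjacent, and any tree decomposition puts a clique entirely inside one bag — forcing width ≥ 2. Hence tw(G) = 2 exactly.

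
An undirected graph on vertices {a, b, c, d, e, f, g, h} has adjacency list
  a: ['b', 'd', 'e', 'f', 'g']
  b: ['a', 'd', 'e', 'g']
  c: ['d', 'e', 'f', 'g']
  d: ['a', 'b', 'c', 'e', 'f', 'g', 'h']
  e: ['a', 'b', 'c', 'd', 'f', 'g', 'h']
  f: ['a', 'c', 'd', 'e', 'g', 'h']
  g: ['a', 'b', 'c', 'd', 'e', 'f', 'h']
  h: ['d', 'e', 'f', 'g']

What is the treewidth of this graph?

A width-4 tree decomposition is:
Bags: B1 = {c, d, e, f, g}  B2 = {a, d, e, f, g}  B3 = {d, e, f, g, h}  B4 = {a, b, d, e, g}
Tree: B1–B2, B1–B3, B2–B4
Each bag holds 5 vertices, so the decomposition has width 4, which upper-bounds the treewidth. Conversely, {d, e, f, g, h} is a clique of size 5, and the vertices of any clique must share a bag in every tree decomposition; so some bag has ≥ 5 vertices and tw(G) ≥ 4. Therefore the treewidth is 4.

4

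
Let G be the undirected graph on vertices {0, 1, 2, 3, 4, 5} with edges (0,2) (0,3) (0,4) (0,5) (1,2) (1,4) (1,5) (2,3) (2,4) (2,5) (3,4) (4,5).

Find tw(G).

3

A width-3 tree decomposition is:
Bags: B1 = {0, 2, 4, 5}  B2 = {0, 2, 3, 4}  B3 = {1, 2, 4, 5}
Tree: B1–B2, B1–B3
The largest bag has 4 vertices, giving width 3; this decomposition certifies tw(G) ≤ 3. On the other hand G contains the 4-clique {0, 2, 3, 4}. A clique must lie in a single bag of any decomposition, so no decomposition can have width below 3. The upper and lower bounds meet at 3, so that is the treewidth.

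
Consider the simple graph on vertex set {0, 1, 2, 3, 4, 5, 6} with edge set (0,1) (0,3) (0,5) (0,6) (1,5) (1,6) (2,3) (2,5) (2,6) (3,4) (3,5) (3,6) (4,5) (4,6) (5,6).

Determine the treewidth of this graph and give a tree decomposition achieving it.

Treewidth 3.
One such decomposition:
Bags: B1 = {0, 3, 5, 6}  B2 = {2, 3, 5, 6}  B3 = {3, 4, 5, 6}  B4 = {0, 1, 5, 6}
Tree: B1–B2, B1–B3, B1–B4

Each bag holds 4 vertices, so the decomposition has width 3, which upper-bounds the treewidth. On the other hand G contains the 4-clique {0, 1, 5, 6}. A clique must lie in a single bag of any decomposition, so no decomposition can have width below 3. Combining the bounds, tw(G) = 3.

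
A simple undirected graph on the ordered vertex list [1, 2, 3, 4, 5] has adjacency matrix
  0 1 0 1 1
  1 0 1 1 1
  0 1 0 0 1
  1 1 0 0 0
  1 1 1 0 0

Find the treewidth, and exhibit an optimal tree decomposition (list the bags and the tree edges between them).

Each bag holds 3 vertices, so the decomposition has width 2, which upper-bounds the treewidth. On the other hand G contains the 3-clique {1, 2, 4}. A clique must lie in a single bag of any decomposition, so no decomposition can have width below 2. Therefore the treewidth is 2.

Treewidth 2.
One optimal decomposition is:
Bags: B1 = {1, 2, 5}  B2 = {2, 3, 5}  B3 = {1, 2, 4}
Tree: B1–B2, B1–B3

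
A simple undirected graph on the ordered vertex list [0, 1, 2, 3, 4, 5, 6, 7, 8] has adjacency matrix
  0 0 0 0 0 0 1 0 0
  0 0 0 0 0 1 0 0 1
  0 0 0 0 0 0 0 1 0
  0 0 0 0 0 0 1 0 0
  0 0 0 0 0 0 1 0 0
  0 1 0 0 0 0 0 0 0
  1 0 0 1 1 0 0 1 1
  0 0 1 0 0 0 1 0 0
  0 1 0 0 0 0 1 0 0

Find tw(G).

A width-1 tree decomposition is:
Bags: B1 = {3, 6}  B2 = {0, 6}  B3 = {6, 8}  B4 = {1, 8}  B5 = {4, 6}  B6 = {6, 7}  B7 = {1, 5}  B8 = {2, 7}
Tree: B1–B2, B2–B3, B3–B4, B1–B5, B2–B6, B4–B7, B6–B8
Every bag has size at most 2, so the width is 2 − 1 = 1 and tw(G) ≤ 1. Since G has at least one edge (e.g. 6–3), it is not an edgeless graph, so tw(G) ≥ 1. The upper and lower bounds meet at 1, so that is the treewidth.

1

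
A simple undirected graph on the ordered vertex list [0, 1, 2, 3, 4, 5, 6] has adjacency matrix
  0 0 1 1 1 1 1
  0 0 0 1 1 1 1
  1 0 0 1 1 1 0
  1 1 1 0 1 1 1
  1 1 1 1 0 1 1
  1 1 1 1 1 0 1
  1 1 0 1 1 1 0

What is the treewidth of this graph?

A width-4 tree decomposition is:
Bags: B1 = {1, 3, 4, 5, 6}  B2 = {0, 3, 4, 5, 6}  B3 = {0, 2, 3, 4, 5}
Tree: B1–B2, B2–B3
Every bag has size at most 5, so the width is 5 − 1 = 4 and tw(G) ≤ 4. On the other hand G contains the 5-clique {0, 2, 3, 4, 5}. A clique must lie in a single bag of any decomposition, so no decomposition can have width below 4. Therefore the treewidth is 4.

4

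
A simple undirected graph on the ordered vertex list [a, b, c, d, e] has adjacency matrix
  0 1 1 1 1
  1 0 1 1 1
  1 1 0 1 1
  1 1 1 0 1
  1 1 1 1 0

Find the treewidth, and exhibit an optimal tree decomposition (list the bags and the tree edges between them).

Treewidth 4.
One optimal decomposition is:
Bags: B1 = {a, b, c, d, e}
Tree: (single bag)

With just one bag of size 5, the width is 5 − 1 = 4, so tw(G) ≤ 4. On the other hand G contains the 5-clique {a, b, c, d, e}. A clique must lie in a single bag of any decomposition, so no decomposition can have width below 4. The upper and lower bounds meet at 4, so that is the treewidth.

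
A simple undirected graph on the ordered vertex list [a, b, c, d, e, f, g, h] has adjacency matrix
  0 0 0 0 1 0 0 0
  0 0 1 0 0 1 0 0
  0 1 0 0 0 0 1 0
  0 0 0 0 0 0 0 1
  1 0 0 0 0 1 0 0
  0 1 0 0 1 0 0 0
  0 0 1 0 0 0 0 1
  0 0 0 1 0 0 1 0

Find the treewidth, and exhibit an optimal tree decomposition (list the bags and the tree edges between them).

Treewidth 1.
One such decomposition:
Bags: B1 = {a, e}  B2 = {e, f}  B3 = {b, f}  B4 = {b, c}  B5 = {c, g}  B6 = {g, h}  B7 = {d, h}
Tree: B1–B2, B2–B3, B3–B4, B4–B5, B5–B6, B6–B7

The largest bag has 2 vertices, giving width 1; this decomposition certifies tw(G) ≤ 1. Since G has at least one edge (e.g. a–e), it is not an edgeless graph, so tw(G) ≥ 1. Hence tw(G) = 1 exactly.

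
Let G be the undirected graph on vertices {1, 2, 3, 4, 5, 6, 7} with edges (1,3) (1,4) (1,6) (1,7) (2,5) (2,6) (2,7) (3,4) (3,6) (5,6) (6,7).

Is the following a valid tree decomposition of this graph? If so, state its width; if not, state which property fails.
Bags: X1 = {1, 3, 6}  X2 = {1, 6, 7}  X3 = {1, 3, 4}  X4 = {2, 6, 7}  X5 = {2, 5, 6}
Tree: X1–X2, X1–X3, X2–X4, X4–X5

Yes; width 2.

Every vertex of G appears in some bag (union = {1, 2, 3, 4, 5, 6, 7}); every edge is covered by a bag; and for each vertex v the set of bags containing v is connected in the bag tree. The decomposition is therefore valid. The largest bag has 3 vertices, so the width is 2.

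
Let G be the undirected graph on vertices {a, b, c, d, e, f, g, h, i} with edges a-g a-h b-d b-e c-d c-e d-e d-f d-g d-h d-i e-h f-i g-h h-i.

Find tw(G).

2

A width-2 tree decomposition is:
Bags: B1 = {d, f, i}  B2 = {d, h, i}  B3 = {d, g, h}  B4 = {d, e, h}  B5 = {c, d, e}  B6 = {a, g, h}  B7 = {b, d, e}
Tree: B1–B2, B2–B3, B3–B4, B4–B5, B3–B6, B4–B7
Each bag holds 3 vertices, so the decomposition has width 2, which upper-bounds the treewidth. For the lower bound, the 3 vertices {d, g, h} are pairwise adjacent, and any tree decomposition puts a clique entirely inside one bag — forcing width ≥ 2. Combining the bounds, tw(G) = 2.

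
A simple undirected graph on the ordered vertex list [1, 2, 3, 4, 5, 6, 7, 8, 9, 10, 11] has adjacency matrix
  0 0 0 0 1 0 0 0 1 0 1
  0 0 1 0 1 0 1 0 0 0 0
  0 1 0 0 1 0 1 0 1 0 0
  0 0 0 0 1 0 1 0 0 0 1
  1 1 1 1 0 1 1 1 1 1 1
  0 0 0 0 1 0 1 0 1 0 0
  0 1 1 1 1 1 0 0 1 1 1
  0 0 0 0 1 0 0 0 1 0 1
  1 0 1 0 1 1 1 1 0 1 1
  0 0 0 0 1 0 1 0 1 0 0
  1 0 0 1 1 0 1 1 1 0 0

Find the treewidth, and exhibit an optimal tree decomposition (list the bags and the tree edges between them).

The largest bag has 4 vertices, giving width 3; this decomposition certifies tw(G) ≤ 3. Conversely, {5, 8, 9, 11} is a clique of size 4, and the vertices of any clique must share a bag in every tree decomposition; so some bag has ≥ 4 vertices and tw(G) ≥ 3. Combining the bounds, tw(G) = 3.

Treewidth 3.
One optimal decomposition is:
Bags: B1 = {4, 5, 7, 11}  B2 = {5, 7, 9, 11}  B3 = {5, 8, 9, 11}  B4 = {5, 6, 7, 9}  B5 = {5, 7, 9, 10}  B6 = {3, 5, 7, 9}  B7 = {1, 5, 9, 11}  B8 = {2, 3, 5, 7}
Tree: B1–B2, B2–B3, B2–B4, B2–B5, B5–B6, B2–B7, B6–B8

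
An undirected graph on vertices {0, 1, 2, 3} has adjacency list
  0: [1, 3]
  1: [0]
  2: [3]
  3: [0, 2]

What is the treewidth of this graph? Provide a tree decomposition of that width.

Treewidth 1.
One such decomposition:
Bags: B1 = {0, 1}  B2 = {0, 3}  B3 = {2, 3}
Tree: B1–B2, B2–B3

Every bag has size at most 2, so the width is 2 − 1 = 1 and tw(G) ≤ 1. Since G has at least one edge (e.g. 1–0), it is not an edgeless graph, so tw(G) ≥ 1. Combining the bounds, tw(G) = 1.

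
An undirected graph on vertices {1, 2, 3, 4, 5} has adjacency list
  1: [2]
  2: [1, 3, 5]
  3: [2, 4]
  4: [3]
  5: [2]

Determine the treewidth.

1

A width-1 tree decomposition is:
Bags: B1 = {1, 2}  B2 = {2, 5}  B3 = {2, 3}  B4 = {3, 4}
Tree: B1–B2, B2–B3, B3–B4
Each bag holds 2 vertices, so the decomposition has width 1, which upper-bounds the treewidth. G has an edge, so its treewidth is at least 1. Combining the bounds, tw(G) = 1.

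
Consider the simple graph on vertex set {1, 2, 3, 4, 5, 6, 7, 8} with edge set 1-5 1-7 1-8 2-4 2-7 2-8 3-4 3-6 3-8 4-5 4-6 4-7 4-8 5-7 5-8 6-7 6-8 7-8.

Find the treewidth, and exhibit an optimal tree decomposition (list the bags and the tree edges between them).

The largest bag has 4 vertices, giving width 3; this decomposition certifies tw(G) ≤ 3. Conversely, {1, 5, 7, 8} is a clique of size 4, and the vertices of any clique must share a bag in every tree decomposition; so some bag has ≥ 4 vertices and tw(G) ≥ 3. The upper and lower bounds meet at 3, so that is the treewidth.

Treewidth 3.
One optimal decomposition is:
Bags: B1 = {4, 5, 7, 8}  B2 = {4, 6, 7, 8}  B3 = {1, 5, 7, 8}  B4 = {2, 4, 7, 8}  B5 = {3, 4, 6, 8}
Tree: B1–B2, B1–B3, B1–B4, B2–B5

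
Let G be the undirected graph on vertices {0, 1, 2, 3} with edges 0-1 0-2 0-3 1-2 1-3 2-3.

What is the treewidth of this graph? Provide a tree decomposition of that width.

A single bag containing all 4 vertices is trivially a valid decomposition of width 3. On the other hand G contains the 4-clique {0, 1, 2, 3}. A clique must lie in a single bag of any decomposition, so no decomposition can have width below 3. The upper and lower bounds meet at 3, so that is the treewidth.

Treewidth 3.
One optimal decomposition is:
Bags: B1 = {0, 1, 2, 3}
Tree: (single bag)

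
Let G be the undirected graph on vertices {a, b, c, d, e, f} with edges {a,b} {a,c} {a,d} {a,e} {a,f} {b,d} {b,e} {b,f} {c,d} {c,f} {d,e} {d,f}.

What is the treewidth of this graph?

3

A width-3 tree decomposition is:
Bags: B1 = {a, c, d, f}  B2 = {a, b, d, f}  B3 = {a, b, d, e}
Tree: B1–B2, B2–B3
The largest bag has 4 vertices, giving width 3; this decomposition certifies tw(G) ≤ 3. On the other hand G contains the 4-clique {a, b, d, e}. A clique must lie in a single bag of any decomposition, so no decomposition can have width below 3. Combining the bounds, tw(G) = 3.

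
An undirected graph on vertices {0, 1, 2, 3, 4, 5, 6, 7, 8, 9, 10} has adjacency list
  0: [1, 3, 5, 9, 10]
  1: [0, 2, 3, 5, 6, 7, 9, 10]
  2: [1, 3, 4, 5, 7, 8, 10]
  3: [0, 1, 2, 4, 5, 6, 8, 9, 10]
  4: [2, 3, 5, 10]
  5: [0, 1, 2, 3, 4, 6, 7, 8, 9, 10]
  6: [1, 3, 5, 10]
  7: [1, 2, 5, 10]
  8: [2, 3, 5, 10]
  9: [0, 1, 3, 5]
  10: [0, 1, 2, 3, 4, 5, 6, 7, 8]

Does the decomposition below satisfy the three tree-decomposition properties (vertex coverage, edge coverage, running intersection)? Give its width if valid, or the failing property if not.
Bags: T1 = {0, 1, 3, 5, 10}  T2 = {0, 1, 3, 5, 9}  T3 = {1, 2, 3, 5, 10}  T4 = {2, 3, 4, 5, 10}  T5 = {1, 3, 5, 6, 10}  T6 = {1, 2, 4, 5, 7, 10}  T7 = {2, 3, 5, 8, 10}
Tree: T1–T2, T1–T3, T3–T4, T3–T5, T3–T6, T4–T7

No — bags containing vertex 4 are not connected in the tree.

A tree decomposition must satisfy three properties: every vertex lies in some bag; for every edge, both endpoints lie together in some bag; and for every vertex, the bags containing it form a connected subtree. Here bags containing vertex 4 are not connected in the tree, so the decomposition is invalid.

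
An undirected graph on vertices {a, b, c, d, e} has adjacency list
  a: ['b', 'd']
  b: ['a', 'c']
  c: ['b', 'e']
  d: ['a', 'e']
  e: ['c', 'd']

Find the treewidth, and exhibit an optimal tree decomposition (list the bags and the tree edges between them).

Every bag has size at most 3, so the width is 3 − 1 = 2 and tw(G) ≤ 2. The edges a–d–e–c–b–a form a cycle, so G is not a tree and its treewidth is at least 2. Therefore the treewidth is 2.

Treewidth 2.
One optimal decomposition is:
Bags: B1 = {a, d, e}  B2 = {a, c, e}  B3 = {a, b, c}
Tree: B1–B2, B2–B3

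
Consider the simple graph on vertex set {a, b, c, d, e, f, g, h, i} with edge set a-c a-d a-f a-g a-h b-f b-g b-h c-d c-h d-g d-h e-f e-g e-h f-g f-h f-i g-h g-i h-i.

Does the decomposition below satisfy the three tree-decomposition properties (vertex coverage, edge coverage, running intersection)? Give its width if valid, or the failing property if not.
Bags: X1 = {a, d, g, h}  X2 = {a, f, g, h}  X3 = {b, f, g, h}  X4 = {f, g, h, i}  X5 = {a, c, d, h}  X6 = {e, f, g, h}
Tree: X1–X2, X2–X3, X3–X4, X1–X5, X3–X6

Yes; width 3.

Vertex coverage: the bags together contain {a, b, c, d, e, f, g, h, i}, the full vertex set. Edge coverage: each edge of G has both endpoints in at least one bag. Running intersection: for every vertex, the bags containing it form a connected subtree. All three properties hold, so this is a valid tree decomposition of width max|bag| − 1 = 3, and hence tw(G) ≤ 3.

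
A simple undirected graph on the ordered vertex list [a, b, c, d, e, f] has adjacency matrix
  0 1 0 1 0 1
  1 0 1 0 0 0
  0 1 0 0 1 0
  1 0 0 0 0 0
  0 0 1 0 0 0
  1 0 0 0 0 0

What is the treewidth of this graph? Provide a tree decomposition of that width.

Treewidth 1.
One optimal decomposition is:
Bags: B1 = {b, c}  B2 = {c, e}  B3 = {a, b}  B4 = {a, d}  B5 = {a, f}
Tree: B1–B2, B1–B3, B3–B4, B3–B5

The largest bag has 2 vertices, giving width 1; this decomposition certifies tw(G) ≤ 1. G has an edge, so its treewidth is at least 1. Hence tw(G) = 1 exactly.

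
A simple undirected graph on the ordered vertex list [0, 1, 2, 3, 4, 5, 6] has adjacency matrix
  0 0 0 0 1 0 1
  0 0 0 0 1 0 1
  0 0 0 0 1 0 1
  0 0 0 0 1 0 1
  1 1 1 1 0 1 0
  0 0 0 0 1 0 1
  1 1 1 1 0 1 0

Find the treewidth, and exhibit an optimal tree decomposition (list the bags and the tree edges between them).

Treewidth 2.
One optimal decomposition is:
Bags: B1 = {1, 4, 6}  B2 = {2, 4, 6}  B3 = {0, 4, 6}  B4 = {4, 5, 6}  B5 = {3, 4, 6}
Tree: B1–B2, B2–B3, B3–B4, B4–B5

The largest bag has 3 vertices, giving width 2; this decomposition certifies tw(G) ≤ 2. Since 6–1–4–2–6 is a cycle in G, G is not acyclic. Forests are exactly the graphs of treewidth ≤ 1, so tw(G) ≥ 2. Therefore the treewidth is 2.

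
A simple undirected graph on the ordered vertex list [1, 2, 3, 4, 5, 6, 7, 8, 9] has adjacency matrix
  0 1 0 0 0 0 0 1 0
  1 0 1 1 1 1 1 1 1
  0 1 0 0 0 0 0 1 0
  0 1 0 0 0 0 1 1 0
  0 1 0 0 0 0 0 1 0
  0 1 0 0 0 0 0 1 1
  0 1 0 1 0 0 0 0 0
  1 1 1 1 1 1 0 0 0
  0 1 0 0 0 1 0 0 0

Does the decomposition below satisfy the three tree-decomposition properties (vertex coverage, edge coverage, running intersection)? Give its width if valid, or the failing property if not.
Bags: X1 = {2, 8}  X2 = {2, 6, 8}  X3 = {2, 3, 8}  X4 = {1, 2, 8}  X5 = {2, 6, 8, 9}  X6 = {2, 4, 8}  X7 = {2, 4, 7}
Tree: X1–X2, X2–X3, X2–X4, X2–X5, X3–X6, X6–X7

A tree decomposition must satisfy three properties: every vertex lies in some bag; for every edge, both endpoints lie together in some bag; and for every vertex, the bags containing it form a connected subtree. Here vertex 5 appears in no bag, so the decomposition is invalid.

No — vertex 5 appears in no bag.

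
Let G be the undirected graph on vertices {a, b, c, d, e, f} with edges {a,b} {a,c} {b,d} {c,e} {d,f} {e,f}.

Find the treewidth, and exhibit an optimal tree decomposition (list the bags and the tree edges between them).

Treewidth 2.
One optimal decomposition is:
Bags: B1 = {d, e, f}  B2 = {c, d, e}  B3 = {a, c, d}  B4 = {a, b, d}
Tree: B1–B2, B2–B3, B3–B4

The largest bag has 3 vertices, giving width 2; this decomposition certifies tw(G) ≤ 2. Since d–f–e–c–a–b–d is a cycle in G, G is not acyclic. Forests are exactly the graphs of treewidth ≤ 1, so tw(G) ≥ 2. Combining the bounds, tw(G) = 2.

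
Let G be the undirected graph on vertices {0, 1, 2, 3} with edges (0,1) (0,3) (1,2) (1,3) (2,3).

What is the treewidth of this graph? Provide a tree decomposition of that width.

Each bag holds 3 vertices, so the decomposition has width 2, which upper-bounds the treewidth. On the other hand G contains the 3-clique {0, 1, 3}. A clique must lie in a single bag of any decomposition, so no decomposition can have width below 2. Therefore the treewidth is 2.

Treewidth 2.
Bags: B1 = {1, 2, 3}  B2 = {0, 1, 3}
Tree: B1–B2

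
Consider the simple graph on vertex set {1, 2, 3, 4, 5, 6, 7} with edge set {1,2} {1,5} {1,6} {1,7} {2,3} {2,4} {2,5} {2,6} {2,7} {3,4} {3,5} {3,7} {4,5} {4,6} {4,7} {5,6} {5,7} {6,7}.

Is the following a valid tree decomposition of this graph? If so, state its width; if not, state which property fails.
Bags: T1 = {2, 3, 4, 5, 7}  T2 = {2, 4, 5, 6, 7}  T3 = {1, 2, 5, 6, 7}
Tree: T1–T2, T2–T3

Vertex coverage: the bags together contain {1, 2, 3, 4, 5, 6, 7}, the full vertex set. Edge coverage: each edge of G has both endpoints in at least one bag. Running intersection: for every vertex, the bags containing it form a connected subtree. All three properties hold, so this is a valid tree decomposition of width max|bag| − 1 = 4, and hence tw(G) ≤ 4.

Yes; width 4.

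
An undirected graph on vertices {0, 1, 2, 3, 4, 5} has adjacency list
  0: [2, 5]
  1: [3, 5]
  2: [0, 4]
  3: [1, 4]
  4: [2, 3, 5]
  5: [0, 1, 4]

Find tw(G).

2

A width-2 tree decomposition is:
Bags: B1 = {0, 2, 4}  B2 = {0, 4, 5}  B3 = {3, 4, 5}  B4 = {1, 3, 5}
Tree: B1–B2, B2–B3, B3–B4
Every bag has size at most 3, so the width is 3 − 1 = 2 and tw(G) ≤ 2. Since 2–0–5–4–2 is a cycle in G, G is not acyclic. Forests are exactly the graphs of treewidth ≤ 1, so tw(G) ≥ 2. Hence tw(G) = 2 exactly.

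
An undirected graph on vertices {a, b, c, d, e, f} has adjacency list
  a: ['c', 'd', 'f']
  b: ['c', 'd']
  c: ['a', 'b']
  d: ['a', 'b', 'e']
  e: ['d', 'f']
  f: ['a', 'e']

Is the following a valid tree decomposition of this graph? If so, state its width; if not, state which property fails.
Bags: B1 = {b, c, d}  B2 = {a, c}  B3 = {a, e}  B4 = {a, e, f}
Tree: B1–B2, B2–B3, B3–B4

No — edge (d,a) lies in no bag.

A tree decomposition must satisfy three properties: every vertex lies in some bag; for every edge, both endpoints lie together in some bag; and for every vertex, the bags containing it form a connected subtree. Here edge (d,a) lies in no bag, so the decomposition is invalid.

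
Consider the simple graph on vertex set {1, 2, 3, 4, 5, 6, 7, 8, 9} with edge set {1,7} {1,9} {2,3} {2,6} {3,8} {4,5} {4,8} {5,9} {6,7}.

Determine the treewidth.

A width-2 tree decomposition is:
Bags: B1 = {1, 5, 9}  B2 = {1, 5, 7}  B3 = {5, 6, 7}  B4 = {2, 5, 6}  B5 = {2, 3, 5}  B6 = {3, 5, 8}  B7 = {4, 5, 8}
Tree: B1–B2, B2–B3, B3–B4, B4–B5, B5–B6, B6–B7
The largest bag has 3 vertices, giving width 2; this decomposition certifies tw(G) ≤ 2. For the lower bound, G contains the cycle 5–9–1–7–6–2–3–8–4–5, so G is not a forest; only forests have treewidth ≤ 1, hence tw(G) ≥ 2. Therefore the treewidth is 2.

2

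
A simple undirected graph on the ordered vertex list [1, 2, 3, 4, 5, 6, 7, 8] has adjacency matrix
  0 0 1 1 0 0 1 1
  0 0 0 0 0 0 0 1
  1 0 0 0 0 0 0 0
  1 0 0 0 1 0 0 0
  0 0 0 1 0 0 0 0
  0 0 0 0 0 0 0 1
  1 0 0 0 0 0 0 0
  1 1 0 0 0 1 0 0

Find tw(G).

A width-1 tree decomposition is:
Bags: B1 = {2, 8}  B2 = {1, 8}  B3 = {1, 7}  B4 = {1, 3}  B5 = {1, 4}  B6 = {6, 8}  B7 = {4, 5}
Tree: B1–B2, B2–B3, B2–B4, B4–B5, B2–B6, B5–B7
The largest bag has 2 vertices, giving width 1; this decomposition certifies tw(G) ≤ 1. Since G has at least one edge (e.g. 8–2), it is not an edgeless graph, so tw(G) ≥ 1. Combining the bounds, tw(G) = 1.

1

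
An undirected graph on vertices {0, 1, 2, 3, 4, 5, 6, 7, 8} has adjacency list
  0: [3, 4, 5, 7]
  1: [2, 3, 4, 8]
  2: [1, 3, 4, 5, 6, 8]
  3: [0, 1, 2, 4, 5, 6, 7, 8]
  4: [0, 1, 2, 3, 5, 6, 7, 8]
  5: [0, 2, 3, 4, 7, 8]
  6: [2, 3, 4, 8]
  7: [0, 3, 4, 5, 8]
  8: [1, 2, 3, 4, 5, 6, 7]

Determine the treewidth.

A width-4 tree decomposition is:
Bags: B1 = {0, 3, 4, 5, 7}  B2 = {3, 4, 5, 7, 8}  B3 = {2, 3, 4, 5, 8}  B4 = {2, 3, 4, 6, 8}  B5 = {1, 2, 3, 4, 8}
Tree: B1–B2, B2–B3, B3–B4, B3–B5
Every bag has size at most 5, so the width is 5 − 1 = 4 and tw(G) ≤ 4. On the other hand G contains the 5-clique {0, 3, 4, 5, 7}. A clique must lie in a single bag of any decomposition, so no decomposition can have width below 4. The upper and lower bounds meet at 4, so that is the treewidth.

4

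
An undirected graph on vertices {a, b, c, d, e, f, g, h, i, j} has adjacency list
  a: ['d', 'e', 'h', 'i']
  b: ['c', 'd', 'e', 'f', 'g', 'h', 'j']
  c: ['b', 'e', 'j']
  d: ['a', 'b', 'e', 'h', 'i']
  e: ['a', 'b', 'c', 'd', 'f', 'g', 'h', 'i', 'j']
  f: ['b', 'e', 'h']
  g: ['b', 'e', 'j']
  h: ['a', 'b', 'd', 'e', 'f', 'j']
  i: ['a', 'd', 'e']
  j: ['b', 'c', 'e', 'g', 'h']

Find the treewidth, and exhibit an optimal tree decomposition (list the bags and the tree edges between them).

Treewidth 3.
One such decomposition:
Bags: B1 = {b, e, h, j}  B2 = {b, d, e, h}  B3 = {b, e, g, j}  B4 = {a, d, e, h}  B5 = {a, d, e, i}  B6 = {b, e, f, h}  B7 = {b, c, e, j}
Tree: B1–B2, B1–B3, B2–B4, B4–B5, B2–B6, B3–B7

Every bag has size at most 4, so the width is 4 − 1 = 3 and tw(G) ≤ 3. For the lower bound, the 4 vertices {a, d, e, h} are pairwise adjacent, and any tree decomposition puts a clique entirely inside one bag — forcing width ≥ 3. Combining the bounds, tw(G) = 3.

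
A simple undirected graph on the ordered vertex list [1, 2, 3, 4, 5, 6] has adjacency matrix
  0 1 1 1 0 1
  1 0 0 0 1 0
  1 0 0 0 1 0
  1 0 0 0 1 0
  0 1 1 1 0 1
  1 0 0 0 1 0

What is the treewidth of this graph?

2

A width-2 tree decomposition is:
Bags: B1 = {1, 3, 5}  B2 = {1, 5, 6}  B3 = {1, 4, 5}  B4 = {1, 2, 5}
Tree: B1–B2, B2–B3, B3–B4
Every bag has size at most 3, so the width is 3 − 1 = 2 and tw(G) ≤ 2. The edges 5–3–1–6–5 form a cycle, so G is not a tree and its treewidth is at least 2. The upper and lower bounds meet at 2, so that is the treewidth.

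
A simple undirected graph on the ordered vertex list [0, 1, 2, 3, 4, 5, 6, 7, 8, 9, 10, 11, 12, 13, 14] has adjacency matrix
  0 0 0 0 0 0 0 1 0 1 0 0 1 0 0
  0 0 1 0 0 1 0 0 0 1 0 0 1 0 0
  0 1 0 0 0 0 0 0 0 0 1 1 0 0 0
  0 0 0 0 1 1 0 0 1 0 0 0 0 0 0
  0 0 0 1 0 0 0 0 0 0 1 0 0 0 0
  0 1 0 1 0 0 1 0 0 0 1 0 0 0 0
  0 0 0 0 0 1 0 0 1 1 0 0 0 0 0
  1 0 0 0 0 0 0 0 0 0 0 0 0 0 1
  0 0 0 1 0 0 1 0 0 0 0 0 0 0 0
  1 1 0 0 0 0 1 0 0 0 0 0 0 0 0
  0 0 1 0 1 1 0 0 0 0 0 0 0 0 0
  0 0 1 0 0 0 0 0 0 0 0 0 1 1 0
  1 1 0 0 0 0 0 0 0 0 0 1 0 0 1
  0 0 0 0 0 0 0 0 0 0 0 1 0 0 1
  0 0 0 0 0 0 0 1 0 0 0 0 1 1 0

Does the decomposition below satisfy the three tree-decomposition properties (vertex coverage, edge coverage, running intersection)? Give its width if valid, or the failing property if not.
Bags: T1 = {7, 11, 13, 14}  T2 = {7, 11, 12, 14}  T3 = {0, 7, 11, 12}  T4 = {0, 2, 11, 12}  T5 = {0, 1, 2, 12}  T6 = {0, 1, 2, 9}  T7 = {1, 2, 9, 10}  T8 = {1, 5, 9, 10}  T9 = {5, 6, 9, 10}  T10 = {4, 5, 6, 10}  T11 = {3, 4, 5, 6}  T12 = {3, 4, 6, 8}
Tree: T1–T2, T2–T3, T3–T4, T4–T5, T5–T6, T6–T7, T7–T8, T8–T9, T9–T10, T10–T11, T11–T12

Every vertex of G appears in some bag (union = {0, 1, 2, 3, 4, 5, 6, 7, 8, 9, 10, 11, 12, 13, 14}); every edge is covered by a bag; and for each vertex v the set of bags containing v is connected in the bag tree. The decomposition is therefore valid. The largest bag has 4 vertices, so the width is 3.

Yes; width 3.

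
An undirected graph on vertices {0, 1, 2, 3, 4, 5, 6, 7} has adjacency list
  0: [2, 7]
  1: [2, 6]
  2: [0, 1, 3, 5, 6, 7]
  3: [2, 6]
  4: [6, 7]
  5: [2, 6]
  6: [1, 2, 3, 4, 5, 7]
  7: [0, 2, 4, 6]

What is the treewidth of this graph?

A width-2 tree decomposition is:
Bags: B1 = {2, 6, 7}  B2 = {2, 3, 6}  B3 = {2, 5, 6}  B4 = {4, 6, 7}  B5 = {0, 2, 7}  B6 = {1, 2, 6}
Tree: B1–B2, B1–B3, B1–B4, B1–B5, B1–B6
The largest bag has 3 vertices, giving width 2; this decomposition certifies tw(G) ≤ 2. On the other hand G contains the 3-clique {0, 2, 7}. A clique must lie in a single bag of any decomposition, so no decomposition can have width below 2. Hence tw(G) = 2 exactly.

2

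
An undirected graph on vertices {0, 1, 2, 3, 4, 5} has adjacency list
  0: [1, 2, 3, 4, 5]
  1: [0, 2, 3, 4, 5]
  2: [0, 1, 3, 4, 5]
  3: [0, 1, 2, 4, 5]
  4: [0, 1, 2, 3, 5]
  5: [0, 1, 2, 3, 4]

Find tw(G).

5

A width-5 tree decomposition is:
Bags: B1 = {0, 1, 2, 3, 4, 5}
Tree: (single bag)
A single bag containing all 6 vertices is trivially a valid decomposition of width 5. On the other hand G contains the 6-clique {0, 1, 2, 3, 4, 5}. A clique must lie in a single bag of any decomposition, so no decomposition can have width below 5. The upper and lower bounds meet at 5, so that is the treewidth.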